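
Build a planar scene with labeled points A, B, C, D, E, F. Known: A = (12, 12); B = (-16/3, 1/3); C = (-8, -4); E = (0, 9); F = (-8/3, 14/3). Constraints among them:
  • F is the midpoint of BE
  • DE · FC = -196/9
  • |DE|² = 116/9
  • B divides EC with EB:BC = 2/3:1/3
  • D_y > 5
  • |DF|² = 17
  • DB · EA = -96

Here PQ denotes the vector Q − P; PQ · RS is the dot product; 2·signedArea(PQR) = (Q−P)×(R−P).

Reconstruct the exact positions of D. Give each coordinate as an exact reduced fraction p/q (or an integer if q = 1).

1. D_x = 4/3  [DE · FC = -196/9 ∩ DB · EA = -96]
2. D_y = 17/3  [DE · FC = -196/9 ∩ DB · EA = -96]
   → D = (4/3, 17/3)

D = (4/3, 17/3)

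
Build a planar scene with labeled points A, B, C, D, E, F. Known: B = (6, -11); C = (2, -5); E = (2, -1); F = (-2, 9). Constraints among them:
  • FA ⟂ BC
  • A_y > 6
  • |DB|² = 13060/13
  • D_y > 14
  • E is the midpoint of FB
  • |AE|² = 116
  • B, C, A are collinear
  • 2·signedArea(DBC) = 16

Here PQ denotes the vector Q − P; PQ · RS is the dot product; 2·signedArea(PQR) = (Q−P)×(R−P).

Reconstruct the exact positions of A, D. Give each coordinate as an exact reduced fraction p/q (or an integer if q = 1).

A = (-74/13, 85/13)
D = (-174/13, 183/13)

1. A_x = -74/13  [B, C, A are collinear ∩ FA ⟂ BC]
2. A_y = 85/13  [B, C, A are collinear ∩ FA ⟂ BC]
   → A = (-74/13, 85/13)
3. D_x = -174/13  [line -6·x + -4·y + -24 = 0 ∩ |DB|² = 13060/13]
4. D_y = 183/13  [line -6·x + -4·y + -24 = 0 ∩ |DB|² = 13060/13]
   → D = (-174/13, 183/13)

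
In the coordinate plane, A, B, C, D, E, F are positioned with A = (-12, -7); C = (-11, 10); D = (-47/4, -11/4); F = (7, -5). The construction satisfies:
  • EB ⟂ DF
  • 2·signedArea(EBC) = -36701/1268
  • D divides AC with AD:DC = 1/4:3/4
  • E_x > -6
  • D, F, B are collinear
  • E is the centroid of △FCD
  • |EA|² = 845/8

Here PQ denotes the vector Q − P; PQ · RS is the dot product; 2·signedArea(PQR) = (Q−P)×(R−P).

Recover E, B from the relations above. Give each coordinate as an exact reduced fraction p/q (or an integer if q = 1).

1. E_x = -21/4  [E is the centroid of △FCD]
2. E_y = 3/4  [E is the centroid of △FCD]
   → E = (-21/4, 3/4)
3. B_x = -7299/1268  [D, F, B are collinear ∩ EB ⟂ DF]
4. B_y = -4399/1268  [D, F, B are collinear ∩ EB ⟂ DF]
   → B = (-7299/1268, -4399/1268)

B = (-7299/1268, -4399/1268)
E = (-21/4, 3/4)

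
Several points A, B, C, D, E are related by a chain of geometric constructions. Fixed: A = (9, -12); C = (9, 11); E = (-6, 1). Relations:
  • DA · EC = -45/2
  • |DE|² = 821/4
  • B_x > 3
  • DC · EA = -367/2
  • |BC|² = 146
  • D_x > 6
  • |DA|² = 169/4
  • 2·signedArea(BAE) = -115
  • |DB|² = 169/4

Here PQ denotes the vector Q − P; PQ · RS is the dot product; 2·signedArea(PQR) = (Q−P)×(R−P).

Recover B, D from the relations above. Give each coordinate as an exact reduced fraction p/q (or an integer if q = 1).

1. B_x = 4  [line -13·x + -15·y + 52 = 0 ∩ |BC|² = 146]
2. B_y = 0  [line -13·x + -15·y + 52 = 0 ∩ |BC|² = 146]
   → B = (4, 0)
3. D_x = 13/2  [DA · EC = -45/2 ∩ DC · EA = -367/2]
4. D_y = -6  [DA · EC = -45/2 ∩ DC · EA = -367/2]
   → D = (13/2, -6)

B = (4, 0)
D = (13/2, -6)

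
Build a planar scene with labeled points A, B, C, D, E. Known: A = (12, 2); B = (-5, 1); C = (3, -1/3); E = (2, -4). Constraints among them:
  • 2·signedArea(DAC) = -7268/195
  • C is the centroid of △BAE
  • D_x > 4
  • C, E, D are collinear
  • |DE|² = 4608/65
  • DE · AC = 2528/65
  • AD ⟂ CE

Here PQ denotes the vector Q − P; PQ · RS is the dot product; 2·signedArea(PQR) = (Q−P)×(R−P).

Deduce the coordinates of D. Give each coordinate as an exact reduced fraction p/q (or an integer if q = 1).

D = (274/65, 268/65)

1. D_x = 274/65  [C, E, D are collinear ∩ AD ⟂ CE]
2. D_y = 268/65  [C, E, D are collinear ∩ AD ⟂ CE]
   → D = (274/65, 268/65)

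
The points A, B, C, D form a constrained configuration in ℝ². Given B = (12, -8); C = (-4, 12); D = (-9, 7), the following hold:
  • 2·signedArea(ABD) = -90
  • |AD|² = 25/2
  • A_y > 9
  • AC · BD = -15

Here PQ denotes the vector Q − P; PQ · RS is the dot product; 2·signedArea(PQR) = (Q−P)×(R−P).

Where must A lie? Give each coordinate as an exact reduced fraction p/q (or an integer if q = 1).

1. A_x = -13/2  [2·signedArea(ABD) = -90 ∩ AC · BD = -15]
2. A_y = 19/2  [2·signedArea(ABD) = -90 ∩ AC · BD = -15]
   → A = (-13/2, 19/2)

A = (-13/2, 19/2)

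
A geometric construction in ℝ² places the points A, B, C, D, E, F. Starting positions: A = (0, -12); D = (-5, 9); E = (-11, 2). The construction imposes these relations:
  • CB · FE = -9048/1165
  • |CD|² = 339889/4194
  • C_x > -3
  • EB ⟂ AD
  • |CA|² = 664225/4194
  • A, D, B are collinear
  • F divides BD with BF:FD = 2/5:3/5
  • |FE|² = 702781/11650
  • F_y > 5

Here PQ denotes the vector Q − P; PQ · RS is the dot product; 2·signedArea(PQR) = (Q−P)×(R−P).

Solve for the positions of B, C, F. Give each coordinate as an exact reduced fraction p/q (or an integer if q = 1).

B = (-1745/466, 1737/466)
C = (-4075/1398, 113/466)
F = (-1979/466, 13599/2330)

1. B_x = -1745/466  [A, D, B are collinear ∩ EB ⟂ AD]
2. B_y = 1737/466  [A, D, B are collinear ∩ EB ⟂ AD]
   → B = (-1745/466, 1737/466)
3. F_x = -1979/466  [F divides BD with BF:FD = 2/5:3/5]
4. F_y = 13599/2330  [F divides BD with BF:FD = 2/5:3/5]
   → F = (-1979/466, 13599/2330)
5. C_x = -4075/1398  [line 3147/466·x + 8939/2330·y + 21849/1165 = 0 ∩ |CD|² = 339889/4194]
6. C_y = 113/466  [line 3147/466·x + 8939/2330·y + 21849/1165 = 0 ∩ |CD|² = 339889/4194]
   → C = (-4075/1398, 113/466)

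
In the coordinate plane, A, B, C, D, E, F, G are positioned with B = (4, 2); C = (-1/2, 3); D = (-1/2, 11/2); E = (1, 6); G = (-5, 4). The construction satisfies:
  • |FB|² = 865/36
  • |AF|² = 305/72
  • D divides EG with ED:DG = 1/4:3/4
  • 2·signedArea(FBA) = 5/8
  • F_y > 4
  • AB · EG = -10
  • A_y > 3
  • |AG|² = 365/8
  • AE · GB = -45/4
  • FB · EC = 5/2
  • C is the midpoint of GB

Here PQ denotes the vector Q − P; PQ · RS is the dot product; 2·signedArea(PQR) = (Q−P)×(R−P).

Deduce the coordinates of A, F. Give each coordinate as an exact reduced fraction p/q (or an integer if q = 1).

A = (7/4, 15/4)
F = (0, 29/6)

1. A_x = 7/4  [AE · GB = -45/4 ∩ AB · EG = -10]
2. A_y = 15/4  [AE · GB = -45/4 ∩ AB · EG = -10]
   → A = (7/4, 15/4)
3. F_x = 0  [FB · EC = 5/2 ∩ 2·signedArea(FBA) = 5/8]
4. F_y = 29/6  [FB · EC = 5/2 ∩ 2·signedArea(FBA) = 5/8]
   → F = (0, 29/6)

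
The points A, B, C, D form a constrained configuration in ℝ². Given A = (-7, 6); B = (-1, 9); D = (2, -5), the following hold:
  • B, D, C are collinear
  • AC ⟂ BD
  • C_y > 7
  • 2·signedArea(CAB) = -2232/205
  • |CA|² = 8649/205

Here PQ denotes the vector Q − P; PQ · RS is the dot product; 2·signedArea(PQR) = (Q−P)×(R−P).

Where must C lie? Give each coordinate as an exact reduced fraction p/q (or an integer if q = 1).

C = (-133/205, 1509/205)

1. C_x = -133/205  [B, D, C are collinear ∩ AC ⟂ BD]
2. C_y = 1509/205  [B, D, C are collinear ∩ AC ⟂ BD]
   → C = (-133/205, 1509/205)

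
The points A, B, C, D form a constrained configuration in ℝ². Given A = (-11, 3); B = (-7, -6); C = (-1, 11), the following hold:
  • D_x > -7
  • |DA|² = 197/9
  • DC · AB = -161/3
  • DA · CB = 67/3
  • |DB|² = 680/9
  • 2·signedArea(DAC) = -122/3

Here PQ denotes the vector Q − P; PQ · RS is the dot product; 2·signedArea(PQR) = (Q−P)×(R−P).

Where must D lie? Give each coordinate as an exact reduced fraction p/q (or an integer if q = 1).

D = (-19/3, 8/3)

1. D_x = -19/3  [DA · CB = 67/3 ∩ DC · AB = -161/3]
2. D_y = 8/3  [DA · CB = 67/3 ∩ DC · AB = -161/3]
   → D = (-19/3, 8/3)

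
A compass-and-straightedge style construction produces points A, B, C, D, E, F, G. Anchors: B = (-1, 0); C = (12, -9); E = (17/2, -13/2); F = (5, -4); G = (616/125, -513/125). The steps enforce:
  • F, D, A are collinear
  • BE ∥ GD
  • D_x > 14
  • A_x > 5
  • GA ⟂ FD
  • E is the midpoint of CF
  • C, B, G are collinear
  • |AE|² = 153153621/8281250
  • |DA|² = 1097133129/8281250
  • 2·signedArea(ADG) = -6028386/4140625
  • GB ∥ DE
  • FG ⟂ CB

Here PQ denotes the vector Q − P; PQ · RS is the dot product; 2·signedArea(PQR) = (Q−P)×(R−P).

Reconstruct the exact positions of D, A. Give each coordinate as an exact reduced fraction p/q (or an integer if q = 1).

A = (20705482/4140625, -16564151/4140625)
D = (3607/250, -2651/250)

1. D_x = 3607/250  [GB ∥ DE ∩ BE ∥ GD]
2. D_y = -2651/250  [GB ∥ DE ∩ BE ∥ GD]
   → D = (3607/250, -2651/250)
3. A_x = 20705482/4140625  [F, D, A are collinear ∩ GA ⟂ FD]
4. A_y = -16564151/4140625  [F, D, A are collinear ∩ GA ⟂ FD]
   → A = (20705482/4140625, -16564151/4140625)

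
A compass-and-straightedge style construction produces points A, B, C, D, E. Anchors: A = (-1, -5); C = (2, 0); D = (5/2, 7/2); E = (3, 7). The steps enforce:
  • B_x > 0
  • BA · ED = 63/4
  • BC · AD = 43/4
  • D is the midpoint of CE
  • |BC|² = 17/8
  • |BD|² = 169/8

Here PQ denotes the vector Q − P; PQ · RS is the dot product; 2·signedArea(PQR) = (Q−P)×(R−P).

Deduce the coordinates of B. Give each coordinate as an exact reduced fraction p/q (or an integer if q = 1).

B = (3/4, -3/4)

1. B_x = 3/4  [BC · AD = 43/4 ∩ BA · ED = 63/4]
2. B_y = -3/4  [BC · AD = 43/4 ∩ BA · ED = 63/4]
   → B = (3/4, -3/4)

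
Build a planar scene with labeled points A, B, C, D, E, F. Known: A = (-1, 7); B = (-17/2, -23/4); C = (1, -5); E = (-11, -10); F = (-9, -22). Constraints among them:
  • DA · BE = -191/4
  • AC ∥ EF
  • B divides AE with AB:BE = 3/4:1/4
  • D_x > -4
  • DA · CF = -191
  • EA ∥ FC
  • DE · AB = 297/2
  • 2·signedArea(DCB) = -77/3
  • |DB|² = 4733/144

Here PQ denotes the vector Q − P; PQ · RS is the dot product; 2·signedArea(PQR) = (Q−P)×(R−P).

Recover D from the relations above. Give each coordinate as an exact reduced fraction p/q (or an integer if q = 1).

1. D_x = -11/3  [DE · AB = 297/2 ∩ 2·signedArea(DCB) = -77/3]
2. D_y = -8/3  [DE · AB = 297/2 ∩ 2·signedArea(DCB) = -77/3]
   → D = (-11/3, -8/3)

D = (-11/3, -8/3)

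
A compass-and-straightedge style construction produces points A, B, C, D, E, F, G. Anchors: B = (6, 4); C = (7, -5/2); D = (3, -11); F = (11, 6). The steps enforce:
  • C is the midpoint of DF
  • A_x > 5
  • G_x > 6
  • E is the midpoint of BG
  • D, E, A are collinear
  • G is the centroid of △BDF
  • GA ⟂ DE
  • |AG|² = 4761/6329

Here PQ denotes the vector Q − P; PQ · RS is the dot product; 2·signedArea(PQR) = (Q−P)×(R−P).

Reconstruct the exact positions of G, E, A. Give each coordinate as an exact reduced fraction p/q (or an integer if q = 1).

A = (110641/18987, -2189/18987)
E = (19/3, 11/6)
G = (20/3, -1/3)

1. G_x = 20/3  [G is the centroid of △BDF]
2. G_y = -1/3  [G is the centroid of △BDF]
   → G = (20/3, -1/3)
3. E_x = 19/3  [E is the midpoint of BG]
4. E_y = 11/6  [E is the midpoint of BG]
   → E = (19/3, 11/6)
5. A_x = 110641/18987  [D, E, A are collinear ∩ GA ⟂ DE]
6. A_y = -2189/18987  [D, E, A are collinear ∩ GA ⟂ DE]
   → A = (110641/18987, -2189/18987)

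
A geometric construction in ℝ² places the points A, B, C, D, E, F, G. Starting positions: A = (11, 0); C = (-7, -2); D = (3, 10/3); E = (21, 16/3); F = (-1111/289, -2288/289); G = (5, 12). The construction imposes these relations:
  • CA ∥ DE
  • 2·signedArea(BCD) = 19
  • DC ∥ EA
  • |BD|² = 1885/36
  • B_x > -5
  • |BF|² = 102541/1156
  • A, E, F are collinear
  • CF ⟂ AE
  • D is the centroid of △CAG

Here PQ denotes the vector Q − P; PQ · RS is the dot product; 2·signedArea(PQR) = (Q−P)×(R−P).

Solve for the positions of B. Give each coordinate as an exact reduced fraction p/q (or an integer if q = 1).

1. B_x = -4  [line -16/3·x + 10·y + -109/3 = 0 ∩ |BF|² = 102541/1156]
2. B_y = 3/2  [line -16/3·x + 10·y + -109/3 = 0 ∩ |BF|² = 102541/1156]
   → B = (-4, 3/2)

B = (-4, 3/2)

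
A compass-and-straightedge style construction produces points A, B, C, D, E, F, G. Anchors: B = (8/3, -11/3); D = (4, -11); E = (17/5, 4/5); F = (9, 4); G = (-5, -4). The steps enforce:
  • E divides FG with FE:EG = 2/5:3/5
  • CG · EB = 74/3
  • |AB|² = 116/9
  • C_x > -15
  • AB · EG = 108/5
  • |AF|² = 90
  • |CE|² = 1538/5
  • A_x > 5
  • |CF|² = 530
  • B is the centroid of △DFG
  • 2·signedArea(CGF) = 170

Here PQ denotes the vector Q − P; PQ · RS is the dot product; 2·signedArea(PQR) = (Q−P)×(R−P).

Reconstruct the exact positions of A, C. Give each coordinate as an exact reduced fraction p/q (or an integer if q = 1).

1. A_x = 6  [line 42/5·x + 24/5·y + -132/5 = 0 ∩ |AF|² = 90]
2. A_y = -5  [line 42/5·x + 24/5·y + -132/5 = 0 ∩ |AF|² = 90]
   → A = (6, -5)
3. C_x = -14  [2·signedArea(CGF) = 170 ∩ CG · EB = 74/3]
4. C_y = 3  [2·signedArea(CGF) = 170 ∩ CG · EB = 74/3]
   → C = (-14, 3)

A = (6, -5)
C = (-14, 3)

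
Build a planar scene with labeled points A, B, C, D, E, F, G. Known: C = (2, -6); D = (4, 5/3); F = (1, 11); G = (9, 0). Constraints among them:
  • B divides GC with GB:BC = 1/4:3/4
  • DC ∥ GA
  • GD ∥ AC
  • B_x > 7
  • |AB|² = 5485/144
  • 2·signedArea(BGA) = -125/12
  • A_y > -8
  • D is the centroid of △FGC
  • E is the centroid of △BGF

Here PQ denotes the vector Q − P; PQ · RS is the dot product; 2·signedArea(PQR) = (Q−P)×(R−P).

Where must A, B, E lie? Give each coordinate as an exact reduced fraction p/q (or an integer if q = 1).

1. A_x = 7  [GD ∥ AC ∩ DC ∥ GA]
2. A_y = -23/3  [GD ∥ AC ∩ DC ∥ GA]
   → A = (7, -23/3)
3. B_x = 29/4  [B divides GC with GB:BC = 1/4:3/4]
4. B_y = -3/2  [B divides GC with GB:BC = 1/4:3/4]
   → B = (29/4, -3/2)
5. E_x = 23/4  [E is the centroid of △BGF]
6. E_y = 19/6  [E is the centroid of △BGF]
   → E = (23/4, 19/6)

A = (7, -23/3)
B = (29/4, -3/2)
E = (23/4, 19/6)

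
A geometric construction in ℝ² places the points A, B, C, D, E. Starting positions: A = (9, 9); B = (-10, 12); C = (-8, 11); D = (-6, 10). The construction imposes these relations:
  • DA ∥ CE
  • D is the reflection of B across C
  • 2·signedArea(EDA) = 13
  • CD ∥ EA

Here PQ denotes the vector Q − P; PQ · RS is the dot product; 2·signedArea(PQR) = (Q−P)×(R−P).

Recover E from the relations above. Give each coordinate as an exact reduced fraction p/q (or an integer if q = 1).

1. E_x = 7  [CD ∥ EA ∩ DA ∥ CE]
2. E_y = 10  [CD ∥ EA ∩ DA ∥ CE]
   → E = (7, 10)

E = (7, 10)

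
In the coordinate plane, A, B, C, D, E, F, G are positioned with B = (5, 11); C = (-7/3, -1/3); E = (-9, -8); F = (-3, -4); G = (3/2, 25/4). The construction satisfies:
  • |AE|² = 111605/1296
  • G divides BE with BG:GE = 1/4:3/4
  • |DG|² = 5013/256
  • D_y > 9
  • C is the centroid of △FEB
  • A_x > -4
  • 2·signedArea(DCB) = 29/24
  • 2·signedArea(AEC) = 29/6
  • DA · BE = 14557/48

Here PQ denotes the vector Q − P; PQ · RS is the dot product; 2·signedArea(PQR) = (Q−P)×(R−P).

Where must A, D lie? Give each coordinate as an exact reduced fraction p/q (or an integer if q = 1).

A = (-59/18, -25/36)
D = (33/8, 157/16)

1. A_x = -59/18  [line -23/3·x + 20/3·y + -41/2 = 0 ∩ |AE|² = 111605/1296]
2. A_y = -25/36  [line -23/3·x + 20/3·y + -41/2 = 0 ∩ |AE|² = 111605/1296]
   → A = (-59/18, -25/36)
3. D_x = 33/8  [2·signedArea(DCB) = 29/24 ∩ DA · BE = 14557/48]
4. D_y = 157/16  [2·signedArea(DCB) = 29/24 ∩ DA · BE = 14557/48]
   → D = (33/8, 157/16)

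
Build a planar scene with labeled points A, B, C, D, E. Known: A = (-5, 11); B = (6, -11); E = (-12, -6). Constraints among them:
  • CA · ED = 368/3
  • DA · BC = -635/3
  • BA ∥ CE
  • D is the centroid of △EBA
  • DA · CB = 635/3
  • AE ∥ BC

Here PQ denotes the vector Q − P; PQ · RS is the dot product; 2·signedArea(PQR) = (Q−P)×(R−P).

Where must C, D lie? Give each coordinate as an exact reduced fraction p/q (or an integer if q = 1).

C = (-1, -28)
D = (-11/3, -2)

1. C_x = -1  [BA ∥ CE ∩ AE ∥ BC]
2. C_y = -28  [BA ∥ CE ∩ AE ∥ BC]
   → C = (-1, -28)
3. D_x = -11/3  [D is the centroid of △EBA]
4. D_y = -2  [D is the centroid of △EBA]
   → D = (-11/3, -2)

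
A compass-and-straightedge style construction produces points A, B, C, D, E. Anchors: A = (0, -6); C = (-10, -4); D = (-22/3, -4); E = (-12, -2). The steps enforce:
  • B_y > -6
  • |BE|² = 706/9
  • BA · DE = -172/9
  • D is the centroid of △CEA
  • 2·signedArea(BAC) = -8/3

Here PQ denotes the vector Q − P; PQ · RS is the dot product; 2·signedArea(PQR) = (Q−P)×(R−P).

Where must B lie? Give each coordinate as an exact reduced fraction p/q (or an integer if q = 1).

1. B_x = -11/3  [BA · DE = -172/9 ∩ 2·signedArea(BAC) = -8/3]
2. B_y = -5  [BA · DE = -172/9 ∩ 2·signedArea(BAC) = -8/3]
   → B = (-11/3, -5)

B = (-11/3, -5)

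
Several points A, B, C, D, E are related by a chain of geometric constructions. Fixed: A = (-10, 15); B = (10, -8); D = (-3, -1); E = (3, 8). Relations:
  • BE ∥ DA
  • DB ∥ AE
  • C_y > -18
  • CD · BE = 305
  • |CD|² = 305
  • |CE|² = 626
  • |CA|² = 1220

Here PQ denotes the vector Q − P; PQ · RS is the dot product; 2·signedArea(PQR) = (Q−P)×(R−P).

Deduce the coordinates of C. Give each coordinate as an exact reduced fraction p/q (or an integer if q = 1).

C = (4, -17)

1. C_x = 4  [line 7·x + -16·y + -300 = 0 ∩ |CD|² = 305]
2. C_y = -17  [line 7·x + -16·y + -300 = 0 ∩ |CD|² = 305]
   → C = (4, -17)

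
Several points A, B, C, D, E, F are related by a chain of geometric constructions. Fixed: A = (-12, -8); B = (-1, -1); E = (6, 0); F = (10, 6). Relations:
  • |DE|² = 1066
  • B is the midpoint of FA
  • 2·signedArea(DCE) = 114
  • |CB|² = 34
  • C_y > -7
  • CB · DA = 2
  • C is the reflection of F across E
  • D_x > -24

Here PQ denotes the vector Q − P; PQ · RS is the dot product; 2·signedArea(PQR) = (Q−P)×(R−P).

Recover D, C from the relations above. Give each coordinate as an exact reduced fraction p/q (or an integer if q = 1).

1. C_x = 2  [C is the reflection of F across E]
2. C_y = -6  [C is the reflection of F across E]
   → C = (2, -6)
3. D_x = -23  [2·signedArea(DCE) = 114 ∩ CB · DA = 2]
4. D_y = -15  [2·signedArea(DCE) = 114 ∩ CB · DA = 2]
   → D = (-23, -15)

C = (2, -6)
D = (-23, -15)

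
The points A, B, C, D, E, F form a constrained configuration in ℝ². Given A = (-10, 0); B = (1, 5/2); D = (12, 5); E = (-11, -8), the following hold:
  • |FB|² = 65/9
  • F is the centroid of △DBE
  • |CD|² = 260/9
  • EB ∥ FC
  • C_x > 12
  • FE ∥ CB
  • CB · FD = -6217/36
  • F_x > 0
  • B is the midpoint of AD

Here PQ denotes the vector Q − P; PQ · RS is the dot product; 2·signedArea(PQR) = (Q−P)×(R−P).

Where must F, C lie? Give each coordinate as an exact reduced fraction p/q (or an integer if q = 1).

1. F_x = 2/3  [F is the centroid of △DBE]
2. F_y = -1/6  [F is the centroid of △DBE]
   → F = (2/3, -1/6)
3. C_x = 38/3  [FE ∥ CB ∩ EB ∥ FC]
4. C_y = 31/3  [FE ∥ CB ∩ EB ∥ FC]
   → C = (38/3, 31/3)

C = (38/3, 31/3)
F = (2/3, -1/6)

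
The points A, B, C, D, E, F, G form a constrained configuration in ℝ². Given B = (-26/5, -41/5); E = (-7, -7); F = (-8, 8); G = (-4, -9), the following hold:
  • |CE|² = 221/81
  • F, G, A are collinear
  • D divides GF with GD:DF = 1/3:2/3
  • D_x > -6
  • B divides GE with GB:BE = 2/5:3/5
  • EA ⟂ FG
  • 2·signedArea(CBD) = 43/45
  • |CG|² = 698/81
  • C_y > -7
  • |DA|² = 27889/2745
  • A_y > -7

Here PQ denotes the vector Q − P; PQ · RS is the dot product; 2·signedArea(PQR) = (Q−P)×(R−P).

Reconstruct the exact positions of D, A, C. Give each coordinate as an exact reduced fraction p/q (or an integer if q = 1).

1. D_x = -16/3  [D divides GF with GD:DF = 1/3:2/3]
2. D_y = -10/3  [D divides GF with GD:DF = 1/3:2/3]
   → D = (-16/3, -10/3)
3. A_x = -1404/305  [F, G, A are collinear ∩ EA ⟂ FG]
4. A_y = -1963/305  [F, G, A are collinear ∩ EA ⟂ FG]
   → A = (-1404/305, -1963/305)
5. C_x = -49/9  [line -73/15·x + -2/15·y + -1231/45 = 0 ∩ |CE|² = 221/81]
6. C_y = -58/9  [line -73/15·x + -2/15·y + -1231/45 = 0 ∩ |CE|² = 221/81]
   → C = (-49/9, -58/9)

A = (-1404/305, -1963/305)
C = (-49/9, -58/9)
D = (-16/3, -10/3)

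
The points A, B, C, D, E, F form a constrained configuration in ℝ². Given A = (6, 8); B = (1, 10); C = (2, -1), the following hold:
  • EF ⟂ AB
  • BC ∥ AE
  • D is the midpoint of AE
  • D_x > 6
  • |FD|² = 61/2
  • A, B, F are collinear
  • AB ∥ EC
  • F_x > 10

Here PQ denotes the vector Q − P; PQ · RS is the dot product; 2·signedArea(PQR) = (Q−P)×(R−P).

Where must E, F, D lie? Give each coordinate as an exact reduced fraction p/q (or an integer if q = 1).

1. E_x = 7  [AB ∥ EC ∩ BC ∥ AE]
2. E_y = -3  [AB ∥ EC ∩ BC ∥ AE]
   → E = (7, -3)
3. F_x = 309/29  [A, B, F are collinear ∩ EF ⟂ AB]
4. F_y = 178/29  [A, B, F are collinear ∩ EF ⟂ AB]
   → F = (309/29, 178/29)
5. D_x = 13/2  [D is the midpoint of AE]
6. D_y = 5/2  [D is the midpoint of AE]
   → D = (13/2, 5/2)

D = (13/2, 5/2)
E = (7, -3)
F = (309/29, 178/29)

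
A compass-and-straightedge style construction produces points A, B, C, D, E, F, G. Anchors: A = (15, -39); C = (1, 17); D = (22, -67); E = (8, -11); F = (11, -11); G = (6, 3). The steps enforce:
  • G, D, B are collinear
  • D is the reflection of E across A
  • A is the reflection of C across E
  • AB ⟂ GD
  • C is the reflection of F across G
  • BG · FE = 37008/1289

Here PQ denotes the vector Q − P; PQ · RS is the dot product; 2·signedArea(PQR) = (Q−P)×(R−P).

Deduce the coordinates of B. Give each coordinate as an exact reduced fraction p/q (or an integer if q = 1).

1. B_x = 20070/1289  [G, D, B are collinear ∩ AB ⟂ GD]
2. B_y = -50103/1289  [G, D, B are collinear ∩ AB ⟂ GD]
   → B = (20070/1289, -50103/1289)

B = (20070/1289, -50103/1289)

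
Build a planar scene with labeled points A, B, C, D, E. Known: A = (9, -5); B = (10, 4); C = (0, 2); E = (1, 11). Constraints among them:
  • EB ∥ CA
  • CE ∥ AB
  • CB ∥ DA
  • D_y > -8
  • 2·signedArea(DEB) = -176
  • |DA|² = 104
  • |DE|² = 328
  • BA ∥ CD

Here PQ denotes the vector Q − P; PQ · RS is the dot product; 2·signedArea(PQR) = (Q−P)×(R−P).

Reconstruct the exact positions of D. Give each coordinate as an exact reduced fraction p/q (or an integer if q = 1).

D = (-1, -7)

1. D_x = -1  [CB ∥ DA ∩ BA ∥ CD]
2. D_y = -7  [CB ∥ DA ∩ BA ∥ CD]
   → D = (-1, -7)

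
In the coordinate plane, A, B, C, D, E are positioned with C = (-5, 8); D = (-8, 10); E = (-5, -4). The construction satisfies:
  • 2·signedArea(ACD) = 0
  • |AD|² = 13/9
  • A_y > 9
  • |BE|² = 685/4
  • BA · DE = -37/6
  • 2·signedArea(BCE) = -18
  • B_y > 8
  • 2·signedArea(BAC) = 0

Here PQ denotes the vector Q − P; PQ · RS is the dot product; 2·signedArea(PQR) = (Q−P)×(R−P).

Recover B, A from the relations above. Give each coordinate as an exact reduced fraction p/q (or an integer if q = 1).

A = (-7, 28/3)
B = (-13/2, 9)

1. B_x = -13/2  [2·signedArea(BCE) = -18]
2. B_y = 9  [|BE|² = 685/4]
   → B = (-13/2, 9)
3. A_x = -7  [2·signedArea(BAC) = 0 ∩ BA · DE = -37/6]
4. A_y = 28/3  [2·signedArea(BAC) = 0 ∩ BA · DE = -37/6]
   → A = (-7, 28/3)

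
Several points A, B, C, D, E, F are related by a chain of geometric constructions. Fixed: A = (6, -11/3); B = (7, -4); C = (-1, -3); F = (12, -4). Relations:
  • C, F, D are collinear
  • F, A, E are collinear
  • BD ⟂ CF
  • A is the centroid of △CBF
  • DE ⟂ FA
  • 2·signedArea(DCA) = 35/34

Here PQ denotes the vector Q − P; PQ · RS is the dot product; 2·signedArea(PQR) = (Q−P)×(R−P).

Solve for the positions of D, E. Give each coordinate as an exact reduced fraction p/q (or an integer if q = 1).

D = (239/34, -123/34)
E = (597/85, -633/170)

1. D_x = 239/34  [C, F, D are collinear ∩ BD ⟂ CF]
2. D_y = -123/34  [C, F, D are collinear ∩ BD ⟂ CF]
   → D = (239/34, -123/34)
3. E_x = 597/85  [F, A, E are collinear ∩ DE ⟂ FA]
4. E_y = -633/170  [F, A, E are collinear ∩ DE ⟂ FA]
   → E = (597/85, -633/170)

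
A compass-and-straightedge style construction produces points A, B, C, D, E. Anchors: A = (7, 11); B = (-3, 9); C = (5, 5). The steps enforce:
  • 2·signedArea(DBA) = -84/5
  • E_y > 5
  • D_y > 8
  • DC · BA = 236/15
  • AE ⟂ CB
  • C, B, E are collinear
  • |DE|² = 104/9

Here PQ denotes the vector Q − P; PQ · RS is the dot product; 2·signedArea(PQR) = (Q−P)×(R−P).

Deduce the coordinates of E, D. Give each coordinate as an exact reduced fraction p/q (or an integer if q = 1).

D = (41/15, 127/15)
E = (21/5, 27/5)

1. E_x = 21/5  [C, B, E are collinear ∩ AE ⟂ CB]
2. E_y = 27/5  [C, B, E are collinear ∩ AE ⟂ CB]
   → E = (21/5, 27/5)
3. D_x = 41/15  [DC · BA = 236/15 ∩ 2·signedArea(DBA) = -84/5]
4. D_y = 127/15  [DC · BA = 236/15 ∩ 2·signedArea(DBA) = -84/5]
   → D = (41/15, 127/15)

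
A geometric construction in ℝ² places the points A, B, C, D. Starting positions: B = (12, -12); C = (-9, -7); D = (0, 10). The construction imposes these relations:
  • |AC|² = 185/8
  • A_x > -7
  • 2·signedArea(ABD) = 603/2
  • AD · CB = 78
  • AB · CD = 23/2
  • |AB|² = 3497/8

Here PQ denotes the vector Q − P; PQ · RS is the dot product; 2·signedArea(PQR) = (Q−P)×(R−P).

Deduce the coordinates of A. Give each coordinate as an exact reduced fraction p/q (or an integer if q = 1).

A = (-27/4, -11/4)

1. A_x = -27/4  [AB · CD = 23/2 ∩ AD · CB = 78]
2. A_y = -11/4  [AB · CD = 23/2 ∩ AD · CB = 78]
   → A = (-27/4, -11/4)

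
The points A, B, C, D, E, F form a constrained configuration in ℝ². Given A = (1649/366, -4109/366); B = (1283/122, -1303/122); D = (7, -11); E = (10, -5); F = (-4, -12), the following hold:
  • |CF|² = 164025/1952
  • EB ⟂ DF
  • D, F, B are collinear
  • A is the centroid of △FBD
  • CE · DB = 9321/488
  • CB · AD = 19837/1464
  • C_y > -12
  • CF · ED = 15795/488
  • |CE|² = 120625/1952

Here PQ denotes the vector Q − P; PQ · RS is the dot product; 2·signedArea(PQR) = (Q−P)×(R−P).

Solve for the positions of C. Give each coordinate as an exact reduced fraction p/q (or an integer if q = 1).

1. C_x = 2503/488  [CB · AD = 19837/1464 ∩ CF · ED = 15795/488]
2. C_y = -5451/488  [CB · AD = 19837/1464 ∩ CF · ED = 15795/488]
   → C = (2503/488, -5451/488)

C = (2503/488, -5451/488)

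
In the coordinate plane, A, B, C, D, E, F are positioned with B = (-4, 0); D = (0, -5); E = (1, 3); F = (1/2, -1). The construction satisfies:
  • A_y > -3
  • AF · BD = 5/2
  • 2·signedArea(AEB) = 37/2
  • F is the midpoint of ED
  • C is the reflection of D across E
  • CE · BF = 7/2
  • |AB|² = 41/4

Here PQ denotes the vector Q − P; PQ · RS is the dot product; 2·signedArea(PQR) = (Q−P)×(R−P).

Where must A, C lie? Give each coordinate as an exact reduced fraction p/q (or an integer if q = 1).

1. A_x = -2  [2·signedArea(AEB) = 37/2 ∩ AF · BD = 5/2]
2. A_y = -5/2  [2·signedArea(AEB) = 37/2 ∩ AF · BD = 5/2]
   → A = (-2, -5/2)
3. C_x = 2  [C is the reflection of D across E]
4. C_y = 11  [C is the reflection of D across E]
   → C = (2, 11)

A = (-2, -5/2)
C = (2, 11)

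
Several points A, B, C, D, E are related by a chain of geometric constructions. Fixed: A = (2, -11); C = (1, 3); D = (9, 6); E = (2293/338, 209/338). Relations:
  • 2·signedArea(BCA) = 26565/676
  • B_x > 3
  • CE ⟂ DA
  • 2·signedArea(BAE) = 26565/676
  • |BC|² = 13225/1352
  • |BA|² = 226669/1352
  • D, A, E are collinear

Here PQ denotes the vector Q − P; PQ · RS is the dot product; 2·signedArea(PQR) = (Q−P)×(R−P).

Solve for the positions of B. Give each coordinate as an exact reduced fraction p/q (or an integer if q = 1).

1. B_x = 2631/676  [2·signedArea(BCA) = 26565/676 ∩ 2·signedArea(BAE) = 26565/676]
2. B_y = 1223/676  [2·signedArea(BCA) = 26565/676 ∩ 2·signedArea(BAE) = 26565/676]
   → B = (2631/676, 1223/676)

B = (2631/676, 1223/676)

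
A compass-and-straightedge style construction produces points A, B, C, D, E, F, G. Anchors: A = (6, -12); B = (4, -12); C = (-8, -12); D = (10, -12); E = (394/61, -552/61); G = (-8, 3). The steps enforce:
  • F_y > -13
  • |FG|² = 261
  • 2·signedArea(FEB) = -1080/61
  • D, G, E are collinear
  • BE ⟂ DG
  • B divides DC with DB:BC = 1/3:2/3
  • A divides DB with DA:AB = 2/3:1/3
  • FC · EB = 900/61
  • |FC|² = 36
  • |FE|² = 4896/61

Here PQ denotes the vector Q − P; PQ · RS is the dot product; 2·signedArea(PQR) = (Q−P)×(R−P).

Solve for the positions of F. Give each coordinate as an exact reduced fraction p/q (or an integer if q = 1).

F = (-2, -12)

1. F_x = -2  [2·signedArea(FEB) = -1080/61 ∩ FC · EB = 900/61]
2. F_y = -12  [2·signedArea(FEB) = -1080/61 ∩ FC · EB = 900/61]
   → F = (-2, -12)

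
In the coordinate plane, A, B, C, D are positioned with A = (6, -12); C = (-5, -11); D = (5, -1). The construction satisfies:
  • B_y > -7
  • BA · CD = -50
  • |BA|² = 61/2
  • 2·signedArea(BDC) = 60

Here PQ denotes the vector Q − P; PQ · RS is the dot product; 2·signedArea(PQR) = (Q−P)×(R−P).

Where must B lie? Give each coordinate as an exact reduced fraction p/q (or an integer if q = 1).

B = (11/2, -13/2)

1. B_x = 11/2  [BA · CD = -50 ∩ 2·signedArea(BDC) = 60]
2. B_y = -13/2  [BA · CD = -50 ∩ 2·signedArea(BDC) = 60]
   → B = (11/2, -13/2)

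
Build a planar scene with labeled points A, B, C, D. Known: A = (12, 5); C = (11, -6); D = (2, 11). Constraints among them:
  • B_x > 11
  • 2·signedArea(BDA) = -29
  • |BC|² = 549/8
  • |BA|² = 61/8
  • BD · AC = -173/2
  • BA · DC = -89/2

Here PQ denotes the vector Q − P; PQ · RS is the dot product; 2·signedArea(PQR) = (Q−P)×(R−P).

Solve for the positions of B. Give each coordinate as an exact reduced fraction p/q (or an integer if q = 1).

1. B_x = 47/4  [2·signedArea(BDA) = -29 ∩ BA · DC = -89/2]
2. B_y = 9/4  [2·signedArea(BDA) = -29 ∩ BA · DC = -89/2]
   → B = (47/4, 9/4)

B = (47/4, 9/4)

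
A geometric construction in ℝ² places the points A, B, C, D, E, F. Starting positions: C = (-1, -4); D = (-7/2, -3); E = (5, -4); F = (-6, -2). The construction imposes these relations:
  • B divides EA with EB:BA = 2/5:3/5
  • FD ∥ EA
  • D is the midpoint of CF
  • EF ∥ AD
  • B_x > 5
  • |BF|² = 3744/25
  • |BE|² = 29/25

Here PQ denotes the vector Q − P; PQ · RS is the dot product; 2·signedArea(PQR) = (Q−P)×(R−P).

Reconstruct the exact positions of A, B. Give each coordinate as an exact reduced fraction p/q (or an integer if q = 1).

1. A_x = 15/2  [EF ∥ AD ∩ FD ∥ EA]
2. A_y = -5  [EF ∥ AD ∩ FD ∥ EA]
   → A = (15/2, -5)
3. B_x = 6  [B divides EA with EB:BA = 2/5:3/5]
4. B_y = -22/5  [B divides EA with EB:BA = 2/5:3/5]
   → B = (6, -22/5)

A = (15/2, -5)
B = (6, -22/5)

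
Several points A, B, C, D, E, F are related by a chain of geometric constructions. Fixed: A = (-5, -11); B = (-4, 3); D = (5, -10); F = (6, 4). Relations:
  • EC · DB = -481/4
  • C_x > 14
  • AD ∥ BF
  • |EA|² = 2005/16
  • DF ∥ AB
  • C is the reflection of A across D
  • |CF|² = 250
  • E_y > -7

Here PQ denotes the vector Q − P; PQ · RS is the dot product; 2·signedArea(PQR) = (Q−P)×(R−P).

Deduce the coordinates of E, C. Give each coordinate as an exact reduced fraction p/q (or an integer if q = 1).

1. C_x = 15  [C is the reflection of A across D]
2. C_y = -9  [C is the reflection of A across D]
   → C = (15, -9)
3. E_x = 21/4  [line 9·x + -13·y + -527/4 = 0 ∩ |EA|² = 2005/16]
4. E_y = -13/2  [line 9·x + -13·y + -527/4 = 0 ∩ |EA|² = 2005/16]
   → E = (21/4, -13/2)

C = (15, -9)
E = (21/4, -13/2)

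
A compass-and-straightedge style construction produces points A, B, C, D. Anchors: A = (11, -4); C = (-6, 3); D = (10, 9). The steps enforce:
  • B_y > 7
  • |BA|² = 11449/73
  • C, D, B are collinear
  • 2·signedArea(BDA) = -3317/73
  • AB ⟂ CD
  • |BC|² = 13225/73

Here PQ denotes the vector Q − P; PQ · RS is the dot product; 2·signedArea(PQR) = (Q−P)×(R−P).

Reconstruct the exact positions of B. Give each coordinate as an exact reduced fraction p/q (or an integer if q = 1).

1. B_x = 482/73  [C, D, B are collinear ∩ AB ⟂ CD]
2. B_y = 564/73  [C, D, B are collinear ∩ AB ⟂ CD]
   → B = (482/73, 564/73)

B = (482/73, 564/73)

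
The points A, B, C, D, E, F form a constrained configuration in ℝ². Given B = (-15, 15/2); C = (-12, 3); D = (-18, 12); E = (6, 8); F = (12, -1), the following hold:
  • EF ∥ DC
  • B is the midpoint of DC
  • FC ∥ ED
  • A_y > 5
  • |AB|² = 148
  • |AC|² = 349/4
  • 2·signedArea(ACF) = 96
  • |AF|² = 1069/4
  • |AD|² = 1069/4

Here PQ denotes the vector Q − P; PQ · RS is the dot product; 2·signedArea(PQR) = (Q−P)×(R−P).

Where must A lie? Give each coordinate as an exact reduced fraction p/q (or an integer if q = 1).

1. A_x = -3  [line 4·x + 24·y + -120 = 0 ∩ |AF|² = 1069/4]
2. A_y = 11/2  [line 4·x + 24·y + -120 = 0 ∩ |AF|² = 1069/4]
   → A = (-3, 11/2)

A = (-3, 11/2)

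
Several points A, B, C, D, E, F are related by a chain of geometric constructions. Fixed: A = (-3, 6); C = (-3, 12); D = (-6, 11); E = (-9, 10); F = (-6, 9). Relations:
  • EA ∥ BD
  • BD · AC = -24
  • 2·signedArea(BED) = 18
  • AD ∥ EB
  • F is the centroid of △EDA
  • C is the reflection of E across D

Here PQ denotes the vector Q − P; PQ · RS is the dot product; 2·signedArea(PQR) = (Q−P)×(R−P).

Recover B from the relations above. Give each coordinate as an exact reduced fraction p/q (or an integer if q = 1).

B = (-12, 15)

1. B_x = -12  [EA ∥ BD ∩ AD ∥ EB]
2. B_y = 15  [EA ∥ BD ∩ AD ∥ EB]
   → B = (-12, 15)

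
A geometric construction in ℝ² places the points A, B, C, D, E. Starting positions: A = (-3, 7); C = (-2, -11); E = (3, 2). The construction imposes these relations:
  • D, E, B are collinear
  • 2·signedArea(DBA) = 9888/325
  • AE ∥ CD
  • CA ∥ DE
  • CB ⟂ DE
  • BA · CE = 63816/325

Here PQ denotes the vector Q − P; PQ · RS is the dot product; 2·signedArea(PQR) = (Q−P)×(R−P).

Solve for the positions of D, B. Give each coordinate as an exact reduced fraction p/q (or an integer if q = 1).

B = (1204/325, -3472/325)
D = (4, -16)

1. D_x = 4  [CA ∥ DE ∩ AE ∥ CD]
2. D_y = -16  [CA ∥ DE ∩ AE ∥ CD]
   → D = (4, -16)
3. B_x = 1204/325  [D, E, B are collinear ∩ CB ⟂ DE]
4. B_y = -3472/325  [D, E, B are collinear ∩ CB ⟂ DE]
   → B = (1204/325, -3472/325)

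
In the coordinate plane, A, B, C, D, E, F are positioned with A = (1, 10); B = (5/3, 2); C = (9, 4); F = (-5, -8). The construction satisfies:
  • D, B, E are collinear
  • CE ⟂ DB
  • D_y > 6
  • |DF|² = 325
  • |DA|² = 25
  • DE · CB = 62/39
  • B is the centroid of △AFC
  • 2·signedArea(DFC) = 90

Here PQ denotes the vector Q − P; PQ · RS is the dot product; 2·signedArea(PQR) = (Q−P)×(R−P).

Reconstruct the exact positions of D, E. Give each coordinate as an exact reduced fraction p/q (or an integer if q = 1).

1. D_x = 5  [line -12·x + 14·y + -38 = 0 ∩ |DA|² = 25]
2. D_y = 7  [line -12·x + 14·y + -38 = 0 ∩ |DA|² = 25]
   → D = (5, 7)
3. E_x = 63/13  [D, B, E are collinear ∩ CE ⟂ DB]
4. E_y = 88/13  [D, B, E are collinear ∩ CE ⟂ DB]
   → E = (63/13, 88/13)

D = (5, 7)
E = (63/13, 88/13)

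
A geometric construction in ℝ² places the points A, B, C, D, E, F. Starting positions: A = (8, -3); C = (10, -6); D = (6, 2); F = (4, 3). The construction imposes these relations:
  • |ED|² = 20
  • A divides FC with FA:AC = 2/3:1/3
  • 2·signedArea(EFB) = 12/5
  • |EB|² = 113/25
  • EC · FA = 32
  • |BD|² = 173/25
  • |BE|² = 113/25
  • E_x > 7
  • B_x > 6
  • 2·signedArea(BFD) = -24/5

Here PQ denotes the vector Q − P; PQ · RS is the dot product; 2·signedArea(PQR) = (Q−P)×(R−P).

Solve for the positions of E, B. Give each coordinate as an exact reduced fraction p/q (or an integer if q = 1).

B = (32/5, -3/5)
E = (8, -2)

1. B_x = 32/5  [line 1·x + 2·y + -26/5 = 0 ∩ |BD|² = 173/25]
2. B_y = -3/5  [line 1·x + 2·y + -26/5 = 0 ∩ |BD|² = 173/25]
   → B = (32/5, -3/5)
3. E_x = 8  [EC · FA = 32 ∩ 2·signedArea(EFB) = 12/5]
4. E_y = -2  [EC · FA = 32 ∩ 2·signedArea(EFB) = 12/5]
   → E = (8, -2)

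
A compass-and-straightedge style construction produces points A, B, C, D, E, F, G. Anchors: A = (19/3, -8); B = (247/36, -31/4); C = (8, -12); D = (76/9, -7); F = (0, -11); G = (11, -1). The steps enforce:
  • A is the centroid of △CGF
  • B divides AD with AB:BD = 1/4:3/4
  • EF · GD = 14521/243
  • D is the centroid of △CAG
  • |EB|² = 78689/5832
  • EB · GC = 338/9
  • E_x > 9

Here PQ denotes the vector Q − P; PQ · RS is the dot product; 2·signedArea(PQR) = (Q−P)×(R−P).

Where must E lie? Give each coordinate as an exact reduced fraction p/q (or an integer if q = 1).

1. E_x = 251/27  [EB · GC = 338/9 ∩ EF · GD = 14521/243]
2. E_y = -5  [EB · GC = 338/9 ∩ EF · GD = 14521/243]
   → E = (251/27, -5)

E = (251/27, -5)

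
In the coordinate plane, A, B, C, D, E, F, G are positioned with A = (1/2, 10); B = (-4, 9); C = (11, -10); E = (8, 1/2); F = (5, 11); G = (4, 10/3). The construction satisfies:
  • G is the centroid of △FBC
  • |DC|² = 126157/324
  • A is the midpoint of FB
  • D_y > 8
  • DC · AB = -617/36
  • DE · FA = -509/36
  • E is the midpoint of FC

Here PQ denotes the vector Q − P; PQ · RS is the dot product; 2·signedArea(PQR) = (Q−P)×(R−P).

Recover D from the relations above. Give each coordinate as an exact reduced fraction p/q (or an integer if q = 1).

1. D_x = 19/6  [line 9/2·x + 1·y + -805/36 = 0 ∩ |DC|² = 126157/324]
2. D_y = 73/9  [line 9/2·x + 1·y + -805/36 = 0 ∩ |DC|² = 126157/324]
   → D = (19/6, 73/9)

D = (19/6, 73/9)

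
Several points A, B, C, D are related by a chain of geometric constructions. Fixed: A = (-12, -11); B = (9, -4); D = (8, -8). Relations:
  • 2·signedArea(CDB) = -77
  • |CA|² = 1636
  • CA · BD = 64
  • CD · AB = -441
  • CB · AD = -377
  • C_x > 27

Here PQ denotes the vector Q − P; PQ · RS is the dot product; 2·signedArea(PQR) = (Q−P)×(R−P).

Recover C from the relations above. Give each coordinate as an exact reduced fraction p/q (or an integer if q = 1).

1. C_x = 28  [CD · AB = -441 ∩ CB · AD = -377]
2. C_y = -5  [CD · AB = -441 ∩ CB · AD = -377]
   → C = (28, -5)

C = (28, -5)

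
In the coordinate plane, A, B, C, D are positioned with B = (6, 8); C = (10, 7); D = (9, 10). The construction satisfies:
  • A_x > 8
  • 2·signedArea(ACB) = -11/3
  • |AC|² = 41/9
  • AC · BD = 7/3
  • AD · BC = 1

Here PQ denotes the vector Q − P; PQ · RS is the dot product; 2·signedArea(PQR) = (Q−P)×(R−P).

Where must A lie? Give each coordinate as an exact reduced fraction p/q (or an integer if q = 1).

1. A_x = 25/3  [AC · BD = 7/3 ∩ AD · BC = 1]
2. A_y = 25/3  [AC · BD = 7/3 ∩ AD · BC = 1]
   → A = (25/3, 25/3)

A = (25/3, 25/3)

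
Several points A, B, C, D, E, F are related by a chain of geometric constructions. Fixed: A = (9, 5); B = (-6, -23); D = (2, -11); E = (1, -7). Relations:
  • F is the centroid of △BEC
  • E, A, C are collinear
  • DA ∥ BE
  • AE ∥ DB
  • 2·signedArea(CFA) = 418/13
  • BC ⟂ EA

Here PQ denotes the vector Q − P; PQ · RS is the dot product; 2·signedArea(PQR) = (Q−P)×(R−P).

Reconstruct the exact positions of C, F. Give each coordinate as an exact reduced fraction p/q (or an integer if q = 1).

1. C_x = -111/13  [E, A, C are collinear ∩ BC ⟂ EA]
2. C_y = -277/13  [E, A, C are collinear ∩ BC ⟂ EA]
   → C = (-111/13, -277/13)
3. F_x = -176/39  [F is the centroid of △BEC]
4. F_y = -667/39  [F is the centroid of △BEC]
   → F = (-176/39, -667/39)

C = (-111/13, -277/13)
F = (-176/39, -667/39)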